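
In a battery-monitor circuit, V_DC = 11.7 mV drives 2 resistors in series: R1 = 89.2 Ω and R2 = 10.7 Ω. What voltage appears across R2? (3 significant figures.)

V ≈ 1.25 mV

Series total: ΣR = 89.2 + 10.7 = 99.90 Ω.
By the voltage-divider rule, V = 11.7 × 10.70/99.90 = 1.253 mV.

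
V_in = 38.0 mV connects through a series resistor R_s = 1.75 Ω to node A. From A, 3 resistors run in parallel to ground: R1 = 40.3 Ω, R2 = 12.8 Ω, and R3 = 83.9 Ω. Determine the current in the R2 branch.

Equivalent of the parallel group: R_p = 8.706 Ω.
V_A by voltage divider: V_A = 38.0 × 8.706/(1.75 + 8.706) = 31.64 mV.
Branch current I = V_A/R2 = 31.64/12.8 = 2.472 mA.
(Check via current divider: I_total = 3.634 mA; share G_k/ΣG = 0.6802 → same result.)

I ≈ 2.47 mA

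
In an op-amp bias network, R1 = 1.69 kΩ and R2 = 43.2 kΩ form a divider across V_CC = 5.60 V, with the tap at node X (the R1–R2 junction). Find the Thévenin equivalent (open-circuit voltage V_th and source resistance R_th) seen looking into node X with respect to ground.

V_th ≈ 5.39 V, R_th ≈ 1.63 kΩ

With X open, the divider is unloaded: V_th = 5.60 × 43.2/44.89 = 5.389 V.
With V_CC suppressed (replaced by a short), R_th = R1 ‖ R2 = (1.690 × 43.2)/(1.690 + 43.2) = 1.626 kΩ.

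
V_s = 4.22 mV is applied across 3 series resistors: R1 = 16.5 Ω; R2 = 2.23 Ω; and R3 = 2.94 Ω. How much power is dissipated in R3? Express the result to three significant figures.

P ≈ 0.111 µW

ΣR = 21.67 Ω → I = 4.22/21.67 = 0.1947 mA.
P(R3) = I²·R3 = (0.1947)² × 2.94 = 0.1115 µW.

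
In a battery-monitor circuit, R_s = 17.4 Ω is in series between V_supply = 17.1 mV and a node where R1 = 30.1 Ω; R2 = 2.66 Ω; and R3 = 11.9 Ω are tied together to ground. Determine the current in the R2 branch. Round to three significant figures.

I ≈ 0.671 mA

Parallel bank: R_p = 1/(1/30.1 + 1/2.66 + 1/11.9) = 2.028 Ω.
V_A by voltage divider: V_A = 17.1 × 2.028/(17.4 + 2.028) = 1.785 mV.
I(R2) = V_A / R2 = 1.785/2.66 = 0.6709 mA.
(Equivalently: I_total = 0.8802 mA, then current-divider fraction G_k/ΣG = 0.7623.)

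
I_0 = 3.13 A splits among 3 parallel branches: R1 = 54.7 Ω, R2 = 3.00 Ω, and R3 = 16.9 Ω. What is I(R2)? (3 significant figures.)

I ≈ 2.54 A

Conductances: ΣG = 1/54.7 + 1/3.00 + 1/16.9 = 0.4108 (1/Ω).
By the current-divider rule, I = I_0 · G_k/ΣG = 3.13 × 0.8115 = 2.540 A.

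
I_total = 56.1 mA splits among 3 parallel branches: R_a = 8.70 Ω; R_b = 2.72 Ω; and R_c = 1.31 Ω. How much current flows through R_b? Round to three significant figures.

I ≈ 16.6 mA

Conductances: ΣG = 1/8.70 + 1/2.72 + 1/1.31 = 1.246 (1/Ω).
R_b takes the fraction G_k/ΣG = 0.3676/1.246 = 0.2951, so I = 56.1 × 0.2951 = 16.55 mA.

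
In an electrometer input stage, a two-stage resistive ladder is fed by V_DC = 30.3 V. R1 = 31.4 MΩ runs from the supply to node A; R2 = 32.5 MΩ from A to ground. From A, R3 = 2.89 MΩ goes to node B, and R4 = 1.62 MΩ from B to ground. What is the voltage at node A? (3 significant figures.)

Looking into the second stage from A: R3 + R4 = 4.510 MΩ appears in parallel with R2.
Effective lower resistance at A: R2 ‖ 4.510 = 3.960 MΩ.
So V_A = 30.3 × 0.1120 = 3.394 V.

V_A ≈ 3.39 V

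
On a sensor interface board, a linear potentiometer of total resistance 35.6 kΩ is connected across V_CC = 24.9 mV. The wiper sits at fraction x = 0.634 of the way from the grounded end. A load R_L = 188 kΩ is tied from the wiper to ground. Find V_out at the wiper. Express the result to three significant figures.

V_out ≈ 15.1 mV

The pot divides into 13.03 kΩ above the wiper and 22.57 kΩ below.
Lower segment in parallel with the load: 22.57 ‖ 188 = 20.15 kΩ.
Loaded-divider output: V_out = 24.9 × 0.6073 = 15.12 mV.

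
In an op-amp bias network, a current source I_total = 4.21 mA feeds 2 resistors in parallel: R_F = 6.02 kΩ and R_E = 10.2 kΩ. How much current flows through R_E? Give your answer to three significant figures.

I ≈ 1.56 mA

For two parallel branches, I_k = I_total · (other R)/(sum of R).
I(R_E) = 4.21 × 6.02/(6.02 + 10.2) = 4.21 × 0.3711 = 1.563 mA.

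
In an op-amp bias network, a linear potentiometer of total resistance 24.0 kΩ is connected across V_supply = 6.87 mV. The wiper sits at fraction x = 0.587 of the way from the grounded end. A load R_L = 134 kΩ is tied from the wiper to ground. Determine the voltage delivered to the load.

V_out ≈ 3.86 mV

Lower segment x·R_p = 14.09 kΩ; upper segment (1−x)·R_p = 9.912 kΩ.
R_L loads the lower segment: effective lower R = 12.75 kΩ.
Then V_out = V_supply · 12.75/(9.912 + 12.75) = 3.865 mV.
(Unloaded: V_out = x·V_supply = 4.03 mV.)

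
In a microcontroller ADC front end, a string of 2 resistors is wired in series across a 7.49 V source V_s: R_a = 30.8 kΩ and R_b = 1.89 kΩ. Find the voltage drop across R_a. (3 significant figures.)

Series total: ΣR = 30.8 + 1.89 = 32.69 kΩ.
By the voltage-divider rule, V = 7.49 × 30.80/32.69 = 7.057 V.

V ≈ 7.06 V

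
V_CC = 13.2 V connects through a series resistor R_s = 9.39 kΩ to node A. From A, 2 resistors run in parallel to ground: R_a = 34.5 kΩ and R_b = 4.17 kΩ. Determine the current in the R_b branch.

I ≈ 0.898 mA

Equivalent of the parallel group: R_p = 3.720 kΩ.
V_A by voltage divider: V_A = 13.2 × 3.720/(9.39 + 3.720) = 3.746 V.
Branch current I = V_A/R_b = 3.746/4.17 = 0.8983 mA.
(Check via current divider: I_total = 1.007 mA; share G_k/ΣG = 0.8922 → same result.)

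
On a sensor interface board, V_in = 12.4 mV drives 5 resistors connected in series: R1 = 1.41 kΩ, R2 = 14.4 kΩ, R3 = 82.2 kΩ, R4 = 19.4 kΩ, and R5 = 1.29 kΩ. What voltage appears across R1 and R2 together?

Total series resistance ΣR = 1.41 + 14.4 + 82.2 + 19.4 + 1.29 = 118.7 kΩ.
R_{R1..R2} = 1.41 + 14.4 = 15.81 kΩ.
V = V_in · R/ΣR = 12.4 × 0.1332 = 1.652 mV.

V ≈ 1.65 mV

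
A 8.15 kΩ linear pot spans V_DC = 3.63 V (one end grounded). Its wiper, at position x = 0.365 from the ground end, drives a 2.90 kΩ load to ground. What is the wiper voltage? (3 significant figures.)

Split the track: R_lower = x·R_p = 2.975 kΩ, R_upper = (1−x)·R_p = 5.175 kΩ.
Lower segment in parallel with the load: 2.975 ‖ 2.90 = 1.468 kΩ.
Then V_out = V_DC · 1.468/(5.175 + 1.468) = 0.8023 V.
(Unloaded: V_out = x·V_DC = 1.32 V.)

V_out ≈ 0.802 V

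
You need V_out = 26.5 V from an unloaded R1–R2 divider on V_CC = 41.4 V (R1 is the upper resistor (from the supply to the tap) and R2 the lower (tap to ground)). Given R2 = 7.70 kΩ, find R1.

R1 ≈ 4.33 kΩ

The divider ratio is R2/(R1+R2) = 26.5/41.4 = 0.6401.
Rearranging, R1 = R2·(1−k)/k = 7.70 × 0.5623 = 4.329 kΩ.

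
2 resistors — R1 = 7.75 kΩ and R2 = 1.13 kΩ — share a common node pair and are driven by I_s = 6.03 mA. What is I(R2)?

For two parallel branches, I_k = I_s · (other R)/(sum of R).
I(R2) = 6.03 × 7.75/(7.75 + 1.13) = 6.03 × 0.8727 = 5.263 mA.

I ≈ 5.26 mA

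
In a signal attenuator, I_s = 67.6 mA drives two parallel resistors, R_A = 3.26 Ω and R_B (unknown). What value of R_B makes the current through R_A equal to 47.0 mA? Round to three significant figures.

In a two-way split, I_A/I_s = R_B/(R_A + R_B).
47.0/67.6 = R_B/(R_A + R_B) → R_B = R_A · (0.6953)/(1 − 0.6953) = 3.26 × 2.282 = 7.438 Ω.

R_B ≈ 7.44 Ω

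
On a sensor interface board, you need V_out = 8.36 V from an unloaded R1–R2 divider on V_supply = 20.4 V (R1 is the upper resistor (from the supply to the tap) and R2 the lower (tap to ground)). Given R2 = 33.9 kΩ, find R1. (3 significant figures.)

R1 ≈ 48.8 kΩ

V_out/V_supply = R2/(R1+R2) = 0.4098.
So R1 = R2 · (V_supply/V_out − 1) = 33.9 × (20.4/8.36 − 1) = 33.9 × 1.440 = 48.82 kΩ.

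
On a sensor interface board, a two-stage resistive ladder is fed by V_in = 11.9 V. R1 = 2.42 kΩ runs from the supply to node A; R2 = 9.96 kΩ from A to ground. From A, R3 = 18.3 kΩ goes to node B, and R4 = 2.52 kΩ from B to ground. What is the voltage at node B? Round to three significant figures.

Node A sees R2 in parallel with the series input of stage 2, R3 + R4 = 20.82 kΩ.
Effective lower resistance at A: R2 ‖ 20.82 = 6.737 kΩ.
V_A = 11.9 × 6.737/(2.42 + 6.737) = 8.755 V.
Then the unloaded second divider: V_B = V_A × R4/(R3+R4) = 8.755 × 0.1210 = 1.060 V.

V_B ≈ 1.06 V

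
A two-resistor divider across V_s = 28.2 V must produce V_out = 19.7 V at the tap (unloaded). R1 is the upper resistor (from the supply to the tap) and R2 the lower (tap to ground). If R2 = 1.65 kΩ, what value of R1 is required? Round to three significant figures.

The divider ratio is R2/(R1+R2) = 19.7/28.2 = 0.6986.
R1 = R2·(1/k − 1) = 1.65 × 0.4315 = 0.7119 kΩ.

R1 ≈ 0.712 kΩ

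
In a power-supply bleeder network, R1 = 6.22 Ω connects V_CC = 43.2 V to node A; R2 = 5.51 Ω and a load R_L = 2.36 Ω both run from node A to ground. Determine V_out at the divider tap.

V_out ≈ 9.07 V

First combine the lower leg with the load: R2 ‖ R_L = 1.652 Ω.
Voltage divider with the loaded lower leg: V_out = 43.2 × 1.652/(6.22 + 1.652) = 43.2 × 0.2099 = 9.067 V.
(Unloaded it would be 20.3 V; the load pulls it down.)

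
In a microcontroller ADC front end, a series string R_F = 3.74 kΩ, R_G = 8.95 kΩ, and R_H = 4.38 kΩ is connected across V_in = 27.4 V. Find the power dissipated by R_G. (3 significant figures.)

P ≈ 23.1 mW

The common current is I = 27.4/17.07 = 1.605 mA.
P = I²R = 2.577 × 8.95 = 23.06 mW.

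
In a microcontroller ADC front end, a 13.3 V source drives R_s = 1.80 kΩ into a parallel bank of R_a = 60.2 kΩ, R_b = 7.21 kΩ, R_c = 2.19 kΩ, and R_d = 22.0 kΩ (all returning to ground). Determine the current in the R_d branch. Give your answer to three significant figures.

I ≈ 0.277 mA

Combine the parallel branches: R_p = (1/60.2 + 1/7.21 + 1/2.19 + 1/22.0)⁻¹ = 1.521 kΩ.
Node voltage V_A = V_in · R_p/(R_s + R_p) = 13.3 × 0.4580 = 6.092 V.
I(R_d) = V_A / R_d = 6.092/22.0 = 0.2769 mA.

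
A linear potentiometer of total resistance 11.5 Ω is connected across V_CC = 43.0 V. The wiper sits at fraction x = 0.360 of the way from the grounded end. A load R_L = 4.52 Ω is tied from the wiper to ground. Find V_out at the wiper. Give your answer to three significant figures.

Split the track: R_lower = x·R_p = 4.140 Ω, R_upper = (1−x)·R_p = 7.360 Ω.
Lower segment in parallel with the load: 4.140 ‖ 4.52 = 2.161 Ω.
V_out = 43.0 × 2.161/(7.360 + 2.161) = 9.759 V.

V_out ≈ 9.76 V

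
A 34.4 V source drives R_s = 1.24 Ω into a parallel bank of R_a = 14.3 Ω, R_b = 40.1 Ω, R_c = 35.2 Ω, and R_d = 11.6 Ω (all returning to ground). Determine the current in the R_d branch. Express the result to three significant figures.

Equivalent of the parallel group: R_p = 4.774 Ω.
V_A = 34.4 × 4.774/6.014 = 27.31 V.
Branch current I = V_A/R_d = 27.31/11.6 = 2.354 A.
(Check via current divider: I_total = 5.720 A; share G_k/ΣG = 0.4115 → same result.)

I ≈ 2.35 A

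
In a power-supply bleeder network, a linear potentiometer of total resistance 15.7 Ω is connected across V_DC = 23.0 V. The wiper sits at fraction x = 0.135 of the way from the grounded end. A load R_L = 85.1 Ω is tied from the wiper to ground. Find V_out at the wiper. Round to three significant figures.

V_out ≈ 3.04 V

Lower segment x·R_p = 2.119 Ω; upper segment (1−x)·R_p = 13.58 Ω.
(x·R_p) ‖ R_L = 2.068 Ω.
V_out = 23.0 × 2.068/(13.58 + 2.068) = 3.040 V.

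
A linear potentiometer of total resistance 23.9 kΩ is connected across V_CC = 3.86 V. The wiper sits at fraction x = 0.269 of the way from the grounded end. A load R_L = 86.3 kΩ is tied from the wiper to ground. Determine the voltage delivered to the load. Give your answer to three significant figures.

Split the track: R_lower = x·R_p = 6.429 kΩ, R_upper = (1−x)·R_p = 17.47 kΩ.
R_L loads the lower segment: effective lower R = 5.983 kΩ.
Then V_out = V_CC · 5.983/(17.47 + 5.983) = 0.9847 V.
(Unloaded: V_out = x·V_CC = 1.04 V.)

V_out ≈ 0.985 V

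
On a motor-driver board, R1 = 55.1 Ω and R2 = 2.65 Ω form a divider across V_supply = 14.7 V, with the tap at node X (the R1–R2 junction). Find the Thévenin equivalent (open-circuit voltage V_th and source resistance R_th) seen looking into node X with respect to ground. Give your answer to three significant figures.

V_th ≈ 0.675 V, R_th ≈ 2.53 Ω

V_th is the unloaded tap voltage: V_supply · R2/(R1+R2) = 14.7 × 0.04589 = 0.6745 V.
Zeroing V_supply shorts the top of R1 to ground, so R_th = R1 ‖ R2 = 2.528 Ω.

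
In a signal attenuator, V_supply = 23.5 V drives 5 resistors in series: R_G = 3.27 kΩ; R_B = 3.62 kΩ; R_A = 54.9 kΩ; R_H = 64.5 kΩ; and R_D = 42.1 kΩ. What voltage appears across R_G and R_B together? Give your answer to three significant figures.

V ≈ 0.962 V

ΣR = 3.27 + 3.62 + 54.9 + 64.5 + 42.1 = 168.4 kΩ.
R_{R_G..R_B} = 3.27 + 3.62 = 6.890 kΩ.
By the voltage-divider rule, V = 23.5 × 6.890/168.4 = 0.9615 V.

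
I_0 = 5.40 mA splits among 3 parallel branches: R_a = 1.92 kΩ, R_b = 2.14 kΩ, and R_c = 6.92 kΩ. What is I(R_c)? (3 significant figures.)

I ≈ 0.689 mA

ΣG = 1/1.92 + 1/2.14 + 1/6.92 = 1.133.
By the current-divider rule, I = I_0 · G_k/ΣG = 5.40 × 0.1276 = 0.6890 mA.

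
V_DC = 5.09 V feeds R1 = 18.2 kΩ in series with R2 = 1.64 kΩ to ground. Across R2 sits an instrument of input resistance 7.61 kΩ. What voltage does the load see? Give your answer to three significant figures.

V_out ≈ 0.351 V

The load sits in parallel with R2, giving an effective lower resistance R2' = R2·R_L/(R2+R_L) = 1.349 kΩ.
Now apply the divider: V_out = 5.09 × 0.06902 = 0.3513 V.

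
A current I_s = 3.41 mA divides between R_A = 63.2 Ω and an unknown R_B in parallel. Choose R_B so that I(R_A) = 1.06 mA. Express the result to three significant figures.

R_B ≈ 28.5 Ω

The fraction through R_A equals R_B/(R_A+R_B).
With f = 0.3109, R_B = R_A · f/(1−f) = 63.2 × 0.4511 = 28.51 Ω.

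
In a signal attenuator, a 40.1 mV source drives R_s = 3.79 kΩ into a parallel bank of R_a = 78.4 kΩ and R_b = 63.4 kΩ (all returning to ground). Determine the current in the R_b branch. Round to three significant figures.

Combine the parallel branches: R_p = (1/78.4 + 1/63.4)⁻¹ = 35.05 kΩ.
V_A by voltage divider: V_A = 40.1 × 35.05/(3.79 + 35.05) = 36.19 mV.
I(R_b) = V_A / R_b = 36.19/63.4 = 0.5708 µA.

I ≈ 0.571 µA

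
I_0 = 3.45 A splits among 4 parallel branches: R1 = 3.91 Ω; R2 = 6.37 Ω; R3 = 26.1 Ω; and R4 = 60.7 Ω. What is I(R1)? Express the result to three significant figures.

I ≈ 1.89 A

Total conductance ΣG = 1/3.91 + 1/6.37 + 1/26.1 + 1/60.7 = 0.4675 (units of 1/Ω).
By the current-divider rule, I = I_0 · G_k/ΣG = 3.45 × 0.5470 = 1.887 A.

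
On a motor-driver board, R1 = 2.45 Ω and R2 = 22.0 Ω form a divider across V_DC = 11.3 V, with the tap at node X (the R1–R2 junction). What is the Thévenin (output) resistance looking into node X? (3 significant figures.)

R_th ≈ 2.20 Ω

With V_DC suppressed (replaced by a short), R_th = R1 ‖ R2 = (2.450 × 22.0)/(2.450 + 22.0) = 2.204 Ω.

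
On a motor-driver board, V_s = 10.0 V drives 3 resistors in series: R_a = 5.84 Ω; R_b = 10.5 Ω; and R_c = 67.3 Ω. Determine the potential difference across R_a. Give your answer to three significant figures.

V ≈ 0.698 V

Series total: ΣR = 5.84 + 10.5 + 67.3 = 83.64 Ω.
Voltage divider: V = V_s · (5.840 / 83.64) = 10.0 × 0.06982 = 0.6982 V.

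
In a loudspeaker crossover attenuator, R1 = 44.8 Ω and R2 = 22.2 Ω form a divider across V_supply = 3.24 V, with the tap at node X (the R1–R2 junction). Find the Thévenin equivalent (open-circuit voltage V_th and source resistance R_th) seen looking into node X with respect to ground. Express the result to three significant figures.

V_th is the unloaded tap voltage: V_supply · R2/(R1+R2) = 3.24 × 0.3313 = 1.074 V.
Looking into X with the source shorted: R_th = R1·R2/(R1+R2) = 44.80 × 22.2/67.00 = 14.84 Ω.

V_th ≈ 1.07 V, R_th ≈ 14.8 Ω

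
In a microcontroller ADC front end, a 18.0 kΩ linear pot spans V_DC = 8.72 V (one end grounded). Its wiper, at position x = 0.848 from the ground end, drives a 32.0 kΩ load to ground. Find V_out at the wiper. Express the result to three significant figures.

V_out ≈ 6.89 V

Lower segment x·R_p = 15.26 kΩ; upper segment (1−x)·R_p = 2.736 kΩ.
R_L loads the lower segment: effective lower R = 10.33 kΩ.
Then V_out = V_DC · 10.33/(2.736 + 10.33) = 6.895 V.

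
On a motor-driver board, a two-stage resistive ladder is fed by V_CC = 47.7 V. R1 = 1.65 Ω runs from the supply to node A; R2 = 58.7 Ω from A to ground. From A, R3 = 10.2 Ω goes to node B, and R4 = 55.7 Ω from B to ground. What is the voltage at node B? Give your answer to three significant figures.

V_B ≈ 38.3 V

The second stage (R3 + R4 = 65.90 Ω) loads node A in parallel with R2.
R2 ‖ (R3+R4) = 31.05 Ω.
First divider: V_A = V_CC · 31.05/(1.65 + 31.05) = 45.29 V.
V_B = V_A × 0.8452 = 38.28 V.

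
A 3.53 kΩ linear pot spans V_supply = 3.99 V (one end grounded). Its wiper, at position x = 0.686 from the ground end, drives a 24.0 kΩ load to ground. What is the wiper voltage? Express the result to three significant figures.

V_out ≈ 2.65 V

The pot divides into 1.108 kΩ above the wiper and 2.422 kΩ below.
Lower segment in parallel with the load: 2.422 ‖ 24.0 = 2.200 kΩ.
V_out = 3.99 × 2.200/(1.108 + 2.200) = 2.653 V.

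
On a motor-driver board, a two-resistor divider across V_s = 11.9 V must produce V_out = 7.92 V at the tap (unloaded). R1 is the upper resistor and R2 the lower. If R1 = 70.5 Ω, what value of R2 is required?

V_out/V_s = R2/(R1+R2) = 0.6655.
R2 = R1 · 0.6655/(1 − 0.6655) = 140.3 Ω.

R2 ≈ 140 Ω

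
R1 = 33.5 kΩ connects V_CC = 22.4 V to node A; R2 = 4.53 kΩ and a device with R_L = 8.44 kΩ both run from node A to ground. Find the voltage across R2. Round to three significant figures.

First combine the lower leg with the load: R2 ‖ R_L = 2.948 kΩ.
Then V_out = V_CC · R2'/(R1 + R2') = 22.4 × 2.948/36.45 = 1.812 V.
(Unloaded it would be 2.67 V; the load pulls it down.)

V_out ≈ 1.81 V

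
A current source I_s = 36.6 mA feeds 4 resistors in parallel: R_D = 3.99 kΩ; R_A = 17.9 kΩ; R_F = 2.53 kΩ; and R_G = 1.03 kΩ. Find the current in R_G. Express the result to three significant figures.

Conductances: ΣG = 1/3.99 + 1/17.9 + 1/2.53 + 1/1.03 = 1.673 (1/kΩ).
R_G takes the fraction G_k/ΣG = 0.9709/1.673 = 0.5804, so I = 36.6 × 0.5804 = 21.24 mA.

I ≈ 21.2 mA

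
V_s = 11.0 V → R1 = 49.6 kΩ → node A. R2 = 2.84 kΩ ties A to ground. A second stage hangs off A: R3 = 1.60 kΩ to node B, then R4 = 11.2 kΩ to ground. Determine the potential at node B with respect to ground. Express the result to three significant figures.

V_B ≈ 0.431 V

Looking into the second stage from A: R3 + R4 = 12.80 kΩ appears in parallel with R2.
R2 ‖ (R3+R4) = 2.324 kΩ.
V_A = 11.0 × 2.324/(49.6 + 2.324) = 0.4924 V.
Stage 2 is unloaded, so V_B = V_A · R4/(R3+R4) = 0.4924 × 11.2/12.80 = 0.4308 V.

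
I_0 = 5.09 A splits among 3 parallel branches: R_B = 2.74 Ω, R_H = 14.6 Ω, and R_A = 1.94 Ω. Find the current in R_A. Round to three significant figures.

ΣG = 1/2.74 + 1/14.6 + 1/1.94 = 0.9489.
R_A takes the fraction G_k/ΣG = 0.5155/0.9489 = 0.5432, so I = 5.09 × 0.5432 = 2.765 A.

I ≈ 2.76 A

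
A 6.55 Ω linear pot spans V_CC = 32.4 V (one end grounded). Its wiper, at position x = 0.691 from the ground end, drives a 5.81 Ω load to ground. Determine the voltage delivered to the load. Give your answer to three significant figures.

Lower segment x·R_p = 4.526 Ω; upper segment (1−x)·R_p = 2.024 Ω.
R_L loads the lower segment: effective lower R = 2.544 Ω.
Loaded-divider output: V_out = 32.4 × 0.5569 = 18.04 V.
(Unloaded: V_out = x·V_CC = 22.4 V.)

V_out ≈ 18.0 V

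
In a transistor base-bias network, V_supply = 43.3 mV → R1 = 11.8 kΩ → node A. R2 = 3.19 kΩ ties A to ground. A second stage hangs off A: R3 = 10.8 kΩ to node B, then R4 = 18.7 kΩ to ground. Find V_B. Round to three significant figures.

V_B ≈ 5.38 mV

Node A sees R2 in parallel with the series input of stage 2, R3 + R4 = 29.50 kΩ.
R2 ‖ (R3+R4) = 2.879 kΩ.
So V_A = 43.3 × 0.1961 = 8.492 mV.
Then the unloaded second divider: V_B = V_A × R4/(R3+R4) = 8.492 × 0.6339 = 5.383 mV.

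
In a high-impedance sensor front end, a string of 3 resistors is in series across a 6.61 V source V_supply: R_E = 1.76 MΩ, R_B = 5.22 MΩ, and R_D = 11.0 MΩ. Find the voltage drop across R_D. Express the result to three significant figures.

V ≈ 4.04 V

Total series resistance ΣR = 1.76 + 5.22 + 11.0 = 17.98 MΩ.
V = V_supply · R/ΣR = 6.61 × 0.6118 = 4.044 V.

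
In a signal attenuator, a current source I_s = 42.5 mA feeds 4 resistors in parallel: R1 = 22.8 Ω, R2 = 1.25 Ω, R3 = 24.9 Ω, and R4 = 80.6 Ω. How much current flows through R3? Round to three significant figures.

Conductances: ΣG = 1/22.8 + 1/1.25 + 1/24.9 + 1/80.6 = 0.8964 (1/Ω).
By the current-divider rule, I = I_s · G_k/ΣG = 42.5 × 0.04480 = 1.904 mA.

I ≈ 1.90 mA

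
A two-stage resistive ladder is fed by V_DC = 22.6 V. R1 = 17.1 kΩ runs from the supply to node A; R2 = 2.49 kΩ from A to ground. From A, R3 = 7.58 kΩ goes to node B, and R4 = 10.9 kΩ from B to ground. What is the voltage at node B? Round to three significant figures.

V_B ≈ 1.52 V

Looking into the second stage from A: R3 + R4 = 18.48 kΩ appears in parallel with R2.
R2 ‖ (R3+R4) = 2.194 kΩ.
V_A = 22.6 × 2.194/(17.1 + 2.194) = 2.570 V.
V_B = V_A × 0.5898 = 1.516 V.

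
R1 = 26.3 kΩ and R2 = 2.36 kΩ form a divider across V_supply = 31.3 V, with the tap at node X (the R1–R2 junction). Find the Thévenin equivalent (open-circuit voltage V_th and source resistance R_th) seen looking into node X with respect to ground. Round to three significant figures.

V_th ≈ 2.58 V, R_th ≈ 2.17 kΩ

With X open, the divider is unloaded: V_th = 31.3 × 2.36/28.66 = 2.577 V.
Looking into X with the source shorted: R_th = R1·R2/(R1+R2) = 26.30 × 2.36/28.66 = 2.166 kΩ.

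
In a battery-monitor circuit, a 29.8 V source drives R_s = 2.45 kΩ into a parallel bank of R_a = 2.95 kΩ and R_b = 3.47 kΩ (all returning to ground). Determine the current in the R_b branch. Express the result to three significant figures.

I ≈ 3.39 mA

Equivalent of the parallel group: R_p = 1.594 kΩ.
V_A by voltage divider: V_A = 29.8 × 1.594/(2.45 + 1.594) = 11.75 V.
I(R_b) = V_A / R_b = 11.75/3.47 = 3.386 mA.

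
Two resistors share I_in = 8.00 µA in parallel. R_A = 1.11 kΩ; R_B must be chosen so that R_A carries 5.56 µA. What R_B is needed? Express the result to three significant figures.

Two-branch current divider: I_A = I_in · R_B/(R_A + R_B).
5.56/8.00 = R_B/(R_A + R_B) → R_B = R_A · (0.6950)/(1 − 0.6950) = 1.11 × 2.279 = 2.529 kΩ.

R_B ≈ 2.53 kΩ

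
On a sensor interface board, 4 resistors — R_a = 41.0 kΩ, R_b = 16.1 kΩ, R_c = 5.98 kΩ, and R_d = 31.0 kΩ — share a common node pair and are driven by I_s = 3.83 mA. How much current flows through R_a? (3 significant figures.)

Conductances: ΣG = 1/41.0 + 1/16.1 + 1/5.98 + 1/31.0 = 0.2860 (1/kΩ).
By the current-divider rule, I = I_s · G_k/ΣG = 3.83 × 0.08529 = 0.3266 mA.

I ≈ 0.327 mA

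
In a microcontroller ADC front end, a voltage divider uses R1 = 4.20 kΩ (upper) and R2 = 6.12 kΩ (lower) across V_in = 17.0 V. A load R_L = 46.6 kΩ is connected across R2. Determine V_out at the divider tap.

V_out ≈ 9.57 V

The load sits in parallel with R2, giving an effective lower resistance R2' = R2·R_L/(R2+R_L) = 5.410 kΩ.
Now apply the divider: V_out = 17.0 × 0.5629 = 9.570 V.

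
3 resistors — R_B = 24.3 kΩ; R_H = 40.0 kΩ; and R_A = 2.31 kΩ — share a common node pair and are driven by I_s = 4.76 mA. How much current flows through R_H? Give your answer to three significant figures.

Total conductance ΣG = 1/24.3 + 1/40.0 + 1/2.31 = 0.4991 (units of 1/kΩ).
Current divider: I(R_H) = I_s · G_k/ΣG = 4.76 × (0.02500/0.4991) = 4.76 × 0.05009 = 0.2385 mA.

I ≈ 0.238 mA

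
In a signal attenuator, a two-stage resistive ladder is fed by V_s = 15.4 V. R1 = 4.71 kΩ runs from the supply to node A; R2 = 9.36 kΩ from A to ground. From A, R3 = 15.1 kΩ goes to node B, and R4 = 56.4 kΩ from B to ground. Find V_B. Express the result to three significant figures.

Node A sees R2 in parallel with the series input of stage 2, R3 + R4 = 71.50 kΩ.
R2 ‖ (R3+R4) = 8.277 kΩ.
So V_A = 15.4 × 0.6373 = 9.815 V.
Stage 2 is unloaded, so V_B = V_A · R4/(R3+R4) = 9.815 × 56.4/71.50 = 7.742 V.

V_B ≈ 7.74 V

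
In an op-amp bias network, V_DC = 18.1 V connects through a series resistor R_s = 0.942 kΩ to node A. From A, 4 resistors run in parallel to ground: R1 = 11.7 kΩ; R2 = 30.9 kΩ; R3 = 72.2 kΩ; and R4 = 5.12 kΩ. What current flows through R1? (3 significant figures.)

Combine the parallel branches: R_p = (1/11.7 + 1/30.9 + 1/72.2 + 1/5.12)⁻¹ = 3.058 kΩ.
V_A by voltage divider: V_A = 18.1 × 3.058/(0.942 + 3.058) = 13.84 V.
I(R1) = V_A / R1 = 13.84/11.7 = 1.183 mA.
(Equivalently: I_total = 4.525 mA, then current-divider fraction G_k/ΣG = 0.2614.)

I ≈ 1.18 mA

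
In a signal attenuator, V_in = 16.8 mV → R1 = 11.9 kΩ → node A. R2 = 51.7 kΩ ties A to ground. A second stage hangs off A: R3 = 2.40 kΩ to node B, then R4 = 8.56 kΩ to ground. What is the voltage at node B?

The second stage (R3 + R4 = 10.96 kΩ) loads node A in parallel with R2.
Effective lower resistance at A: R2 ‖ 10.96 = 9.043 kΩ.
So V_A = 16.8 × 0.4318 = 7.254 mV.
Stage 2 is unloaded, so V_B = V_A · R4/(R3+R4) = 7.254 × 8.56/10.96 = 5.666 mV.

V_B ≈ 5.67 mV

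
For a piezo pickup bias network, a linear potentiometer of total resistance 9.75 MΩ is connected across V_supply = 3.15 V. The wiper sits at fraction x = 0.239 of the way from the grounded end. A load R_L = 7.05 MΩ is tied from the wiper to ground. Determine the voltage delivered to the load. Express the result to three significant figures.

Lower segment x·R_p = 2.330 MΩ; upper segment (1−x)·R_p = 7.420 MΩ.
R_L loads the lower segment: effective lower R = 1.751 MΩ.
Then V_out = V_supply · 1.751/(7.420 + 1.751) = 0.6015 V.

V_out ≈ 0.602 V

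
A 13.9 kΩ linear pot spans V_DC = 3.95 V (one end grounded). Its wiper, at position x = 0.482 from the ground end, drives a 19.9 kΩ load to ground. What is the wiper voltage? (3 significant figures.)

The pot divides into 7.200 kΩ above the wiper and 6.700 kΩ below.
R_L loads the lower segment: effective lower R = 5.012 kΩ.
Then V_out = V_DC · 5.012/(7.200 + 5.012) = 1.621 V.

V_out ≈ 1.62 V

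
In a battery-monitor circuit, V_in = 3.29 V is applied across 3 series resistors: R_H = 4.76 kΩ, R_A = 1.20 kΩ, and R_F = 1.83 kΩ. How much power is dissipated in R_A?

ΣR = 7.790 kΩ → I = 3.29/7.790 = 0.4223 mA.
P = I²R = 0.1784 × 1.20 = 0.2140 mW.

P ≈ 0.214 mW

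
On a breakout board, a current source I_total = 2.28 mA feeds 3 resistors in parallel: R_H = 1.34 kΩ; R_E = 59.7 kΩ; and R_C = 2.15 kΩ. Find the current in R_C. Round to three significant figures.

I ≈ 0.863 mA

Conductances: ΣG = 1/1.34 + 1/59.7 + 1/2.15 = 1.228 (1/kΩ).
Current divider: I(R_C) = I_total · G_k/ΣG = 2.28 × (0.4651/1.228) = 2.28 × 0.3787 = 0.8635 mA.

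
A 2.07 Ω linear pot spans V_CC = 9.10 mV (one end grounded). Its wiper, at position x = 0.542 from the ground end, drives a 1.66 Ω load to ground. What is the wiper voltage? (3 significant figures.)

V_out ≈ 3.77 mV

Lower segment x·R_p = 1.122 Ω; upper segment (1−x)·R_p = 0.9481 Ω.
R_L loads the lower segment: effective lower R = 0.6695 Ω.
Then V_out = V_CC · 0.6695/(0.9481 + 0.6695) = 3.766 mV.
(Unloaded: V_out = x·V_CC = 4.93 mV.)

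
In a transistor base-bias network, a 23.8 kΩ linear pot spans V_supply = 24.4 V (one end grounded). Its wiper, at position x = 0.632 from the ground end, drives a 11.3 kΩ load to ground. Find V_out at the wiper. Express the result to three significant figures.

V_out ≈ 10.4 V

The pot divides into 8.758 kΩ above the wiper and 15.04 kΩ below.
(x·R_p) ‖ R_L = 6.453 kΩ.
Loaded-divider output: V_out = 24.4 × 0.4242 = 10.35 V.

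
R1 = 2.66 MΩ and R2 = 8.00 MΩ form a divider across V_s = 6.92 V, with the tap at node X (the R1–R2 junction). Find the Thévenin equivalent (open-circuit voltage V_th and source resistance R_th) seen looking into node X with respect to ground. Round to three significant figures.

V_th ≈ 5.19 V, R_th ≈ 2.00 MΩ

V_th is the unloaded tap voltage: V_s · R2/(R1+R2) = 6.92 × 0.7505 = 5.193 V.
Looking into X with the source shorted: R_th = R1·R2/(R1+R2) = 2.660 × 8.00/10.66 = 1.996 MΩ.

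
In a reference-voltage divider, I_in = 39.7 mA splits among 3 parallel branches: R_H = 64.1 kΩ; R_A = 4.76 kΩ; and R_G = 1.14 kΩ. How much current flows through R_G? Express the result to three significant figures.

Conductances: ΣG = 1/64.1 + 1/4.76 + 1/1.14 = 1.103 (1/kΩ).
R_G takes the fraction G_k/ΣG = 0.8772/1.103 = 0.7954, so I = 39.7 × 0.7954 = 31.58 mA.

I ≈ 31.6 mA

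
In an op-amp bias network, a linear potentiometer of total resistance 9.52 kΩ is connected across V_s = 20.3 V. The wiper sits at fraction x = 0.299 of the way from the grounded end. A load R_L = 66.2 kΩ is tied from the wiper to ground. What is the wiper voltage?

Lower segment x·R_p = 2.846 kΩ; upper segment (1−x)·R_p = 6.674 kΩ.
(x·R_p) ‖ R_L = 2.729 kΩ.
Loaded-divider output: V_out = 20.3 × 0.2903 = 5.892 V.

V_out ≈ 5.89 V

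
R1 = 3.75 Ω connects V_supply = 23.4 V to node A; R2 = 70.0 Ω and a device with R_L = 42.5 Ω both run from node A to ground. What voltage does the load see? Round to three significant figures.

First combine the lower leg with the load: R2 ‖ R_L = 26.44 Ω.
Voltage divider with the loaded lower leg: V_out = 23.4 × 26.44/(3.75 + 26.44) = 23.4 × 0.8758 = 20.49 V.

V_out ≈ 20.5 V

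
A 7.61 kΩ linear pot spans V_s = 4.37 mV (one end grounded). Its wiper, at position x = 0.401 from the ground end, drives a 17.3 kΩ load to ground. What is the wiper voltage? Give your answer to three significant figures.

V_out ≈ 1.58 mV

Split the track: R_lower = x·R_p = 3.052 kΩ, R_upper = (1−x)·R_p = 4.558 kΩ.
(x·R_p) ‖ R_L = 2.594 kΩ.
V_out = 4.37 × 2.594/(4.558 + 2.594) = 1.585 mV.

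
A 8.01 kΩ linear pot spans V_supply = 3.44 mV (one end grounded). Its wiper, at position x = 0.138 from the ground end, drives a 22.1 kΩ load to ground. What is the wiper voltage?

V_out ≈ 0.455 mV

The pot divides into 6.905 kΩ above the wiper and 1.105 kΩ below.
Lower segment in parallel with the load: 1.105 ‖ 22.1 = 1.053 kΩ.
Then V_out = V_supply · 1.053/(6.905 + 1.053) = 0.4551 mV.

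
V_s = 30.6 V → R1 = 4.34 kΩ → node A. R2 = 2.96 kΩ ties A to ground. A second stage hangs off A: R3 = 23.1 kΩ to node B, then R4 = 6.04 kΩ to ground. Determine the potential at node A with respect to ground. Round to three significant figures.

Node A sees R2 in parallel with the series input of stage 2, R3 + R4 = 29.14 kΩ.
Effective lower resistance at A: R2 ‖ 29.14 = 2.687 kΩ.
V_A = 30.6 × 2.687/(4.34 + 2.687) = 11.70 V.

V_A ≈ 11.7 V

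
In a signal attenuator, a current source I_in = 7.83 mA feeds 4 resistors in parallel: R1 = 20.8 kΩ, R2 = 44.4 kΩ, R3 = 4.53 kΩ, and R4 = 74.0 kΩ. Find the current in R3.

I ≈ 5.67 mA

Conductances: ΣG = 1/20.8 + 1/44.4 + 1/4.53 + 1/74.0 = 0.3049 (1/kΩ).
By the current-divider rule, I = I_in · G_k/ΣG = 7.83 × 0.7241 = 5.670 mA.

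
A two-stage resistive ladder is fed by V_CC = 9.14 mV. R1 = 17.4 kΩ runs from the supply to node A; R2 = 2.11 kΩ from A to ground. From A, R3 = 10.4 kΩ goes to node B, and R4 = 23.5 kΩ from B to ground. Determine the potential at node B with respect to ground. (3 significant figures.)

V_B ≈ 0.649 mV

Node A sees R2 in parallel with the series input of stage 2, R3 + R4 = 33.90 kΩ.
Effective lower resistance at A: R2 ‖ 33.90 = 1.986 kΩ.
So V_A = 9.14 × 0.1025 = 0.9365 mV.
Stage 2 is unloaded, so V_B = V_A · R4/(R3+R4) = 0.9365 × 23.5/33.90 = 0.6492 mV.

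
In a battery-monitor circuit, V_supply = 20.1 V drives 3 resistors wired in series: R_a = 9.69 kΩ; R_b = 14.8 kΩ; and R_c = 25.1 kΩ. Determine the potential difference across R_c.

V ≈ 10.2 V

Total series resistance ΣR = 9.69 + 14.8 + 25.1 = 49.59 kΩ.
By the voltage-divider rule, V = 20.1 × 25.10/49.59 = 10.17 V.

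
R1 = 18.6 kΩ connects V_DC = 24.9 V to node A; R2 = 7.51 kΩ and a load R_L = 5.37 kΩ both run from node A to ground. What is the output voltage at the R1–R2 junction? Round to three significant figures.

V_out ≈ 3.59 V

The load sits in parallel with R2, giving an effective lower resistance R2' = R2·R_L/(R2+R_L) = 3.131 kΩ.
Now apply the divider: V_out = 24.9 × 0.1441 = 3.588 V.
(Unloaded it would be 7.16 V; the load pulls it down.)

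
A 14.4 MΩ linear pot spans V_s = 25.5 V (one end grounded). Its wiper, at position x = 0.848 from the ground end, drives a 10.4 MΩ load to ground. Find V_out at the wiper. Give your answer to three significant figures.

Split the track: R_lower = x·R_p = 12.21 MΩ, R_upper = (1−x)·R_p = 2.189 MΩ.
(x·R_p) ‖ R_L = 5.617 MΩ.
V_out = 25.5 × 5.617/(2.189 + 5.617) = 18.35 V.
(Unloaded: V_out = x·V_s = 21.6 V.)

V_out ≈ 18.3 V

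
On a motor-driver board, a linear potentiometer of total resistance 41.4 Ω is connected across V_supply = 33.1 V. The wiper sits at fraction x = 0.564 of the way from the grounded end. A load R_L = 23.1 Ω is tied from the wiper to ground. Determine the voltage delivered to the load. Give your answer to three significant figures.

V_out ≈ 13.0 V

Split the track: R_lower = x·R_p = 23.35 Ω, R_upper = (1−x)·R_p = 18.05 Ω.
Lower segment in parallel with the load: 23.35 ‖ 23.1 = 11.61 Ω.
V_out = 33.1 × 11.61/(18.05 + 11.61) = 12.96 V.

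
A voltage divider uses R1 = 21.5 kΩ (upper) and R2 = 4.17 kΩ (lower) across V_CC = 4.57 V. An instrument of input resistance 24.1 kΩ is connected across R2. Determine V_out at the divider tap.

V_out ≈ 0.648 V

First combine the lower leg with the load: R2 ‖ R_L = 3.555 kΩ.
Then V_out = V_CC · R2'/(R1 + R2') = 4.57 × 3.555/25.05 = 0.6484 V.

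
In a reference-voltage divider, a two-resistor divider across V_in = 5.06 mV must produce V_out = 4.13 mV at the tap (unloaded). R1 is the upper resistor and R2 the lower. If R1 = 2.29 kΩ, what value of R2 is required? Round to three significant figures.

R2 ≈ 10.2 kΩ

Required fraction k = V_out/V_in = 0.8162.
R2 = R1 · 0.8162/(1 − 0.8162) = 10.17 kΩ.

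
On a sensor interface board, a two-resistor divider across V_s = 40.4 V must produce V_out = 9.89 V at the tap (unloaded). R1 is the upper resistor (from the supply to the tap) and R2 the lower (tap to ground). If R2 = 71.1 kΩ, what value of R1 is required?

R1 ≈ 219 kΩ

The divider ratio is R2/(R1+R2) = 9.89/40.4 = 0.2448.
Rearranging, R1 = R2·(1−k)/k = 71.1 × 3.085 = 219.3 kΩ.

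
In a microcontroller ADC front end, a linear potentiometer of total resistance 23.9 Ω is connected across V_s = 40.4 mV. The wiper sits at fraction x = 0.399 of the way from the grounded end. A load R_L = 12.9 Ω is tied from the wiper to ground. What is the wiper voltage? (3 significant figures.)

V_out ≈ 11.2 mV

The pot divides into 14.36 Ω above the wiper and 9.536 Ω below.
(x·R_p) ‖ R_L = 5.483 Ω.
Loaded-divider output: V_out = 40.4 × 0.2763 = 11.16 mV.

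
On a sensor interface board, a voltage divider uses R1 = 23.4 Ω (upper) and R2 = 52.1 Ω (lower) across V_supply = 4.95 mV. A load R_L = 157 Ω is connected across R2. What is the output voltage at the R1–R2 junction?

First combine the lower leg with the load: R2 ‖ R_L = 39.12 Ω.
Now apply the divider: V_out = 4.95 × 0.6257 = 3.097 mV.

V_out ≈ 3.10 mV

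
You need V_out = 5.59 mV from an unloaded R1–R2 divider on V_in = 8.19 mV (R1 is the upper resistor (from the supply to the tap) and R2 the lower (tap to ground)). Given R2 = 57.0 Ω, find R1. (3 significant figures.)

Required fraction k = V_out/V_in = 0.6825.
R1 = R2·(1/k − 1) = 57.0 × 0.4651 = 26.51 Ω.

R1 ≈ 26.5 Ω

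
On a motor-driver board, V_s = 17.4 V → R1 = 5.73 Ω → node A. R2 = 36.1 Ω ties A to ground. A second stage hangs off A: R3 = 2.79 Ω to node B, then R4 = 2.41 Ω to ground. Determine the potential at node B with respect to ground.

Looking into the second stage from A: R3 + R4 = 5.200 Ω appears in parallel with R2.
R2 ‖ (R3+R4) = 4.545 Ω.
So V_A = 17.4 × 0.4424 = 7.697 V.
Stage 2 is unloaded, so V_B = V_A · R4/(R3+R4) = 7.697 × 2.41/5.200 = 3.567 V.

V_B ≈ 3.57 V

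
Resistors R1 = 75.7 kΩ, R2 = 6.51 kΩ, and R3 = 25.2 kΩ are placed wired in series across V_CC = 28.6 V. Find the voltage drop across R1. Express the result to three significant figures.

V ≈ 20.2 V

Total series resistance ΣR = 75.7 + 6.51 + 25.2 = 107.4 kΩ.
V = V_CC · R/ΣR = 28.6 × 0.7048 = 20.16 V.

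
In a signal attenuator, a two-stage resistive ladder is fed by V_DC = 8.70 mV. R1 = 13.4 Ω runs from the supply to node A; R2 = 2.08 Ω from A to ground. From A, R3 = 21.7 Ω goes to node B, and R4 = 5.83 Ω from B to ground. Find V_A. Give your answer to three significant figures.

V_A ≈ 1.10 mV

The second stage (R3 + R4 = 27.53 Ω) loads node A in parallel with R2.
Effective lower resistance at A: R2 ‖ 27.53 = 1.934 Ω.
First divider: V_A = V_DC · 1.934/(13.4 + 1.934) = 1.097 mV.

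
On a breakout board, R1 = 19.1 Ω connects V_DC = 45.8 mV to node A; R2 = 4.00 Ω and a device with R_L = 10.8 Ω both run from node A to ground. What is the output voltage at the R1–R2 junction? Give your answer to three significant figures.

The load sits in parallel with R2, giving an effective lower resistance R2' = R2·R_L/(R2+R_L) = 2.919 Ω.
Then V_out = V_DC · R2'/(R1 + R2') = 45.8 × 2.919/22.02 = 6.071 mV.
(Unloaded it would be 7.93 mV; the load pulls it down.)

V_out ≈ 6.07 mV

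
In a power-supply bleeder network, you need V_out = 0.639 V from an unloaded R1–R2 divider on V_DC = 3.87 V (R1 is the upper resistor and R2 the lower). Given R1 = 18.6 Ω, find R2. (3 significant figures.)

R2 ≈ 3.68 Ω

V_out/V_DC = R2/(R1+R2) = 0.1651.
R2 = R1 · 0.1651/(1 − 0.1651) = 3.679 Ω.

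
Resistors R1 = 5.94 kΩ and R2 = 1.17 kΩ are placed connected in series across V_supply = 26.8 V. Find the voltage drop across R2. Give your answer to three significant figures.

V ≈ 4.41 V

ΣR = 5.94 + 1.17 = 7.110 kΩ.
By the voltage-divider rule, V = 26.8 × 1.170/7.110 = 4.410 V.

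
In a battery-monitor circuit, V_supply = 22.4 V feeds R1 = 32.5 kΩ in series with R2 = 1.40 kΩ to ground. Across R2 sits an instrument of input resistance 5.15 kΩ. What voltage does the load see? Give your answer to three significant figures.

V_out ≈ 0.734 V

First combine the lower leg with the load: R2 ‖ R_L = 1.101 kΩ.
Then V_out = V_supply · R2'/(R1 + R2') = 22.4 × 1.101/33.60 = 0.7338 V.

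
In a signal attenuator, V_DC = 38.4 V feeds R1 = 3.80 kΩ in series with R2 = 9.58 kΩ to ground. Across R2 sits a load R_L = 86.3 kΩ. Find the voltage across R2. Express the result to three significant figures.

First combine the lower leg with the load: R2 ‖ R_L = 8.623 kΩ.
Now apply the divider: V_out = 38.4 × 0.6941 = 26.65 V.

V_out ≈ 26.7 V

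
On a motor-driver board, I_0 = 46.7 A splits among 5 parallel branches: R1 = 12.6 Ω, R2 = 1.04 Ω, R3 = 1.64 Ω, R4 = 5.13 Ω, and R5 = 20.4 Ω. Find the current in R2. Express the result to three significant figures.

I ≈ 23.7 A

ΣG = 1/12.6 + 1/1.04 + 1/1.64 + 1/5.13 + 1/20.4 = 1.895.
By the current-divider rule, I = I_0 · G_k/ΣG = 46.7 × 0.5075 = 23.70 A.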